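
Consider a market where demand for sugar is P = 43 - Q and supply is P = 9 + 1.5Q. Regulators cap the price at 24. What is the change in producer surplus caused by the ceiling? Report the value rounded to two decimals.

Free-market equilibrium: 43 - Q = 9 + 1.5Q gives Q* = 13.6, P* = 29.4.
At the ceiling price 24, quantity supplied is (24 - 9)/1.5 = 10; supply is the short side, so Q = 10 trades at P = 24.
PS goes from (1/2)(13.6)(20.4) = 138.72 to 75 (computed as (24 - 9)(10) - (1/2)(1.5)(10)^2), a change of -63.72.

-63.72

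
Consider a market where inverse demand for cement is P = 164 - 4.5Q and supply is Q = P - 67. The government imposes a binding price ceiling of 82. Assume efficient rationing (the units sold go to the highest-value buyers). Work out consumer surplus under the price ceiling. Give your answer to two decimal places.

723.75

Rewriting supply in inverse form: P = 67 + Q.
Free-market equilibrium: 164 - 4.5Q = 67 + Q gives Q* = 17.6364, P* = 84.6364.
At the ceiling price 82, quantity supplied is (82 - 67)/1 = 15; supply is the short side, so Q = 15 trades at P = 82.
The demand price at Q = 15 is 96.5. CS is the trapezoid between demand and 82 over [0, 15]: (1/2)[(164 - 82) + (96.5 - 82)](15) = 723.75.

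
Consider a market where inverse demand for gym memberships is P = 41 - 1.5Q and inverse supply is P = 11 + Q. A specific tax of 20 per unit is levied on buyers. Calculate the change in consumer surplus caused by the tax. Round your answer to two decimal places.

Without the tax, 41 - 1.5Q = 11 + Q so Q* = 12 and P* = 23.
A tax on buyers shifts demand down by 20: (41 - 20) - 1.5Q = 11 + Q, so Q_t = 4. Buyers pay P_b = 35; sellers receive P_s = P_b - 20 = 15.
CS falls from (1/2)(12)(18) = 108 to (1/2)(4)(6) = 12, a change of -96.

-96.00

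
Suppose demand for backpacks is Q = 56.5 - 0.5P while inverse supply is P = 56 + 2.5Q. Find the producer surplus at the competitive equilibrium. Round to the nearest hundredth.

200.56

Rewriting demand in inverse form: P = 113 - 2Q.
Set 113 - 2Q = 56 + 2.5Q, which gives 57 = 4.5Q, so Q* = 12.6667 and P* = 113 - 2(12.6667) = 87.6667.
PS is the area between P* and the supply curve from 0 to Q*: (1/2)(12.6667)(31.6667) = 200.5556.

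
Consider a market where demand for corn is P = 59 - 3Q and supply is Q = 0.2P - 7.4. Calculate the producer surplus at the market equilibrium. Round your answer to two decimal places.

Rewriting supply in inverse form: P = 37 + 5Q.
Setting demand equal to supply, 22 = 8Q, so Q* = 2.75 and P* = 50.75.
The supply curve's price intercept is 37, so PS = (1/2)(Q*)(P* - 37) = (1/2)(2.75)(13.75) = 18.9062.

18.91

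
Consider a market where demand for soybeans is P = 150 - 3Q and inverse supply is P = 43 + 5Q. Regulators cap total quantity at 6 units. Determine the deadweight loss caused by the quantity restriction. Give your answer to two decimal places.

Without the quota, 150 - 3Q = 43 + 5Q gives Q* = 13.375.
At Q = 6 the demand price is 150 - 3(6) = 132 and the supply price is 43 + 5(6) = 73.
DWL = (1/2)(gap between curves at 6) x (Q* - 6) = (1/2)(59)(7.375) = 217.5625.

217.56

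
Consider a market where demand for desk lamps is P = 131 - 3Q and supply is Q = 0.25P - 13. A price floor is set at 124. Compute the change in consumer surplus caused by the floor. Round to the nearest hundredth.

-182.88

Rewriting supply in inverse form: P = 52 + 4Q.
Without the control, 131 - 3Q = 52 + 4Q so Q* = 11.2857 and P* = 97.1429.
At P = 124, buyers demand (131 - 124)/3 = 2.3333 while sellers would supply more, so the quantity traded is 2.3333 at price 124.
CS goes from (1/2)(11.2857)(33.8571) = 191.051 to 8.1667 (computed as (131 - 124)(2.3333) - (1/2)(3)(2.3333)^2), a change of -182.8844.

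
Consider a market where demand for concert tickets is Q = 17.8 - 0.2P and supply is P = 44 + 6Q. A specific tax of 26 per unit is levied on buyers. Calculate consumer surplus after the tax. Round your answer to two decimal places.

7.46

Rewriting demand in inverse form: P = 89 - 5Q.
Without the tax, 89 - 5Q = 44 + 6Q so Q* = 4.0909 and P* = 68.5455.
With the tax, buyers' net willingness to pay falls by 26: (89 - 26) - 5Q = 44 + 6Q, so Q_t = 1.7273. Buyers pay P_b = 80.3636; sellers receive P_s = P_b - 26 = 54.3636.
Consumer surplus is the triangle under demand above P_b: (1/2)(1.7273)(89 - 80.3636) = 7.4587.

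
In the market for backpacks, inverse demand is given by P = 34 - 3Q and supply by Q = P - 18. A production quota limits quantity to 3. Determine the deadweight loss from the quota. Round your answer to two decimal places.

2.00

Rewriting supply in inverse form: P = 18 + Q.
Without the quota, 34 - 3Q = 18 + Q gives Q* = 4.
At Q = 3 the demand price is 34 - 3(3) = 25 and the supply price is 18 + (3) = 21.
DWL = (1/2)(gap between curves at 3) x (Q* - 3) = (1/2)(4)(1) = 2.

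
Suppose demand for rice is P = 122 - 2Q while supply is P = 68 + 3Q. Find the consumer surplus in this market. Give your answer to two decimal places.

Equilibrium: 122 - 2Q = 68 + 3Q, so Q* = 10.8 and P* = 100.4.
Consumer surplus is the triangle under demand above P*: (1/2)(10.8)(122 - 100.4) = (1/2)(10.8)(21.6) = 116.64.

116.64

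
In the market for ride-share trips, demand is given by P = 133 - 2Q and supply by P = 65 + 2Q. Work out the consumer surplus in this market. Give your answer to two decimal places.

Setting demand equal to supply, 68 = 4Q, so Q* = 17 and P* = 99.
CS is the area between the demand curve and P* from 0 to Q*: (1/2)(17)(34) = 289.

289.00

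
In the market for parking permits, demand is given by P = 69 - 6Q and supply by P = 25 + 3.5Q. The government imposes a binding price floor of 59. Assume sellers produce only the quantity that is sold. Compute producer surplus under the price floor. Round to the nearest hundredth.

Without the control, 69 - 6Q = 25 + 3.5Q so Q* = 4.6316 and P* = 41.2105.
At P = 59, buyers demand (69 - 59)/6 = 1.6667 while sellers would supply more, so the quantity traded is 1.6667 at price 59.
The supply price at Q = 1.6667 is 30.8333. PS is the trapezoid between 59 and supply over [0, 1.6667]: (1/2)[(59 - 25) + (59 - 30.8333)](1.6667) = 51.8056.

51.81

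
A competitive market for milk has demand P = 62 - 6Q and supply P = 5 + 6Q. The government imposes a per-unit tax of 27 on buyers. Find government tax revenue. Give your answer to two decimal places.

Pre-tax equilibrium: 62 - 6Q = 5 + 6Q gives Q* = 4.75, P* = 33.5.
A tax on buyers shifts demand down by 27: (62 - 27) - 6Q = 5 + 6Q, so Q_t = 2.5. Buyers pay P_b = 47; sellers receive P_s = P_b - 27 = 20.
Revenue is the tax times quantity traded: 27 x 2.5 = 67.5.

67.50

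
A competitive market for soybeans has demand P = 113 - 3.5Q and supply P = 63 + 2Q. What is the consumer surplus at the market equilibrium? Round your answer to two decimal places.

Setting demand equal to supply, 50 = 5.5Q, so Q* = 9.0909 and P* = 81.1818.
Consumer surplus is the triangle under demand above P*: (1/2)(9.0909)(113 - 81.1818) = (1/2)(9.0909)(31.8182) = 144.6281.

144.63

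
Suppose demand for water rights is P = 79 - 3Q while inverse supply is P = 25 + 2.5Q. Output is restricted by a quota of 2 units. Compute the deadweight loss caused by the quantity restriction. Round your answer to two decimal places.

168.09

Without the quota, 79 - 3Q = 25 + 2.5Q gives Q* = 9.8182.
At Q = 2 the demand price is 79 - 3(2) = 73 and the supply price is 25 + 2.5(2) = 30.
Deadweight loss is the triangle between the curves from 2 to 9.8182: (1/2)(73 - 30)(9.8182 - 2) = 168.0909.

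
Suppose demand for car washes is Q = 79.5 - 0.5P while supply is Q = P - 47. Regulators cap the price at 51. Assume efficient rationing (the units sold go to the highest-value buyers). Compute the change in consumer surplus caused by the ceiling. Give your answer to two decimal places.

Rewriting demand in inverse form: P = 159 - 2Q.
Rewriting supply in inverse form: P = 47 + Q.
Without the control, 159 - 2Q = 47 + Q so Q* = 37.3333 and P* = 84.3333.
At the ceiling price 51, quantity supplied is (51 - 47)/1 = 4; supply is the short side, so Q = 4 trades at P = 51.
CS goes from (1/2)(37.3333)(74.6667) = 1393.7778 to 416 (computed as (159 - 51)(4) - (1/2)(2)(4)^2), a change of -977.7778.

-977.78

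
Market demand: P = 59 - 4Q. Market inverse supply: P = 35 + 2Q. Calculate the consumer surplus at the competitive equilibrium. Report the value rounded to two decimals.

Set 59 - 4Q = 35 + 2Q, which gives 24 = 6Q, so Q* = 4 and P* = 59 - 4(4) = 43.
CS is the area between the demand curve and P* from 0 to Q*: (1/2)(4)(16) = 32.

32.00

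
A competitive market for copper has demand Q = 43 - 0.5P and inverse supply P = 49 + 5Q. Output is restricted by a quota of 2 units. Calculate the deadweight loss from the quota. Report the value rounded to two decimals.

Rewriting demand in inverse form: P = 86 - 2Q.
Without the quota, 86 - 2Q = 49 + 5Q gives Q* = 5.2857.
At Q = 2 the demand price is 86 - 2(2) = 82 and the supply price is 49 + 5(2) = 59.
DWL = (1/2)(gap between curves at 2) x (Q* - 2) = (1/2)(23)(3.2857) = 37.7857.

37.79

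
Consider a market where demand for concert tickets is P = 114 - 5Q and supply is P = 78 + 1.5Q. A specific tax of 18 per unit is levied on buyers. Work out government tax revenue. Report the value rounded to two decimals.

Without the tax, 114 - 5Q = 78 + 1.5Q so Q* = 5.5385 and P* = 86.3077.
With the tax, buyers' net willingness to pay falls by 18: (114 - 18) - 5Q = 78 + 1.5Q, so Q_t = 2.7692. Buyers pay P_b = 100.1538; sellers receive P_s = P_b - 18 = 82.1538.
Tax revenue = t x Q_t = 18 x 2.7692 = 49.8462.

49.85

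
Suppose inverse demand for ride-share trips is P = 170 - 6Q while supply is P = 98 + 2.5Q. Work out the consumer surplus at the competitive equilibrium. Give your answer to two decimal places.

Setting demand equal to supply, 72 = 8.5Q, so Q* = 8.4706 and P* = 119.1765.
Consumer surplus is the triangle under demand above P*: (1/2)(8.4706)(170 - 119.1765) = (1/2)(8.4706)(50.8235) = 215.2526.

215.25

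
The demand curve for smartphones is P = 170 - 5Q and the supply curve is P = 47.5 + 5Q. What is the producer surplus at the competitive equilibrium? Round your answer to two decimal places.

Equilibrium: 170 - 5Q = 47.5 + 5Q, so Q* = 12.25 and P* = 108.75.
The supply curve's price intercept is 47.5, so PS = (1/2)(Q*)(P* - 47.5) = (1/2)(12.25)(61.25) = 375.1562.

375.16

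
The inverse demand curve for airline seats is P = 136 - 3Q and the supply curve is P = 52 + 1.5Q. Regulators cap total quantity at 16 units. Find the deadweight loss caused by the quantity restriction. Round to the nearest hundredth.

16.00

Unrestricted equilibrium: Q* = (136 - 52)/(3 + 1.5) = 18.6667.
At Q = 16 the demand price is 136 - 3(16) = 88 and the supply price is 52 + 1.5(16) = 76.
Deadweight loss is the triangle between the curves from 16 to 18.6667: (1/2)(88 - 76)(18.6667 - 16) = 16.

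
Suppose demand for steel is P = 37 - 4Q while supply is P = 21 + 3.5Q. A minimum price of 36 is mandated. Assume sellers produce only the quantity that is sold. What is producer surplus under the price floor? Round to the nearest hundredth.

Free-market equilibrium: 37 - 4Q = 21 + 3.5Q gives Q* = 2.1333, P* = 28.4667.
At P = 36, buyers demand (37 - 36)/4 = 0.25 while sellers would supply more, so the quantity traded is 0.25 at price 36.
The supply price at Q = 0.25 is 21.875. PS is the trapezoid between 36 and supply over [0, 0.25]: (1/2)[(36 - 21) + (36 - 21.875)](0.25) = 3.6406.

3.64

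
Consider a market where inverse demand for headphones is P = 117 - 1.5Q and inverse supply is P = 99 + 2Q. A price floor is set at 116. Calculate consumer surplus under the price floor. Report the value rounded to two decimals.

Without the control, 117 - 1.5Q = 99 + 2Q so Q* = 5.1429 and P* = 109.2857.
At the floor price 116, quantity demanded is (117 - 116)/1.5 = 0.6667; demand is the short side, so Q = 0.6667 trades at P = 116.
CS is the triangle under demand above 116: (1/2)(0.6667)(117 - 116) = 0.3333.

0.33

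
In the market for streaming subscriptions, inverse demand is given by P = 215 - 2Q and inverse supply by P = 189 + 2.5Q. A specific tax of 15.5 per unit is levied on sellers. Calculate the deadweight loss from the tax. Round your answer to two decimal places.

26.69

Pre-tax equilibrium: 215 - 2Q = 189 + 2.5Q gives Q* = 5.7778, P* = 203.4444.
A tax on sellers shifts supply up by 15.5: 215 - 2Q = 189 + 2.5Q + 15.5, so Q_t = 2.3333. Buyers pay P_b = 210.3333; sellers receive P_s = P_b - 15.5 = 194.8333.
Deadweight loss is the triangle between the curves from Q_t to Q*: (1/2)(5.7778 - 2.3333)(15.5) = 26.6944.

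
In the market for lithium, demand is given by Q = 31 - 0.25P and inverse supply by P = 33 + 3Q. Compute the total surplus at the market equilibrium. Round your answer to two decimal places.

591.50

Rewriting demand in inverse form: P = 124 - 4Q.
Set 124 - 4Q = 33 + 3Q, which gives 91 = 7Q, so Q* = 13 and P* = 124 - 4(13) = 72.
Total surplus is the full triangle between the curves from 0 to Q*: (1/2)(13)(124 - 33) = 591.5.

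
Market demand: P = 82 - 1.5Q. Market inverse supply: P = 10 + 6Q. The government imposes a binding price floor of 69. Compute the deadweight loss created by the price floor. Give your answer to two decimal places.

Free-market equilibrium: 82 - 1.5Q = 10 + 6Q gives Q* = 9.6, P* = 67.6.
At the floor price 69, quantity demanded is (82 - 69)/1.5 = 8.6667; demand is the short side, so Q = 8.6667 trades at P = 69.
The lost-trades triangle has base Q* - 8.6667 = 0.9333 and height equal to the gap between the curves at Q = 8.6667, which is 69 - 62 = 7. DWL = (1/2)(0.9333)(7) = 3.2667.

3.27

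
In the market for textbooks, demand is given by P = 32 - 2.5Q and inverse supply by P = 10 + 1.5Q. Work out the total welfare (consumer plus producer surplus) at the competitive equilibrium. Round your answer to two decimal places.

60.50

Equilibrium: 32 - 2.5Q = 10 + 1.5Q, so Q* = 5.5 and P* = 18.25.
Total surplus is the full triangle between the curves from 0 to Q*: (1/2)(5.5)(32 - 10) = 60.5.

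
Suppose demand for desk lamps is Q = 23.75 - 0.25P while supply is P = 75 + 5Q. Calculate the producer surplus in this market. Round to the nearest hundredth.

12.35

Rewriting demand in inverse form: P = 95 - 4Q.
Set 95 - 4Q = 75 + 5Q, which gives 20 = 9Q, so Q* = 2.2222 and P* = 95 - 4(2.2222) = 86.1111.
PS is the area between P* and the supply curve from 0 to Q*: (1/2)(2.2222)(11.1111) = 12.3457.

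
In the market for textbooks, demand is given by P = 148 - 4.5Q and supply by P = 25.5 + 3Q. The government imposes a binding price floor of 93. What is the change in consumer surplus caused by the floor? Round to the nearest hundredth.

Free-market equilibrium: 148 - 4.5Q = 25.5 + 3Q gives Q* = 16.3333, P* = 74.5.
At the floor price 93, quantity demanded is (148 - 93)/4.5 = 12.2222; demand is the short side, so Q = 12.2222 trades at P = 93.
CS goes from (1/2)(16.3333)(73.5) = 600.25 to 336.1111 (computed as (148 - 93)(12.2222) - (1/2)(4.5)(12.2222)^2), a change of -264.1389.

-264.14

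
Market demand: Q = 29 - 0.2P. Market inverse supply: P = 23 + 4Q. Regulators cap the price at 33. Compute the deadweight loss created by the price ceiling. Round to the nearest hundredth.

550.01

Rewriting demand in inverse form: P = 145 - 5Q.
Free-market equilibrium: 145 - 5Q = 23 + 4Q gives Q* = 13.5556, P* = 77.2222.
At P = 33, sellers supply (33 - 23)/4 = 2.5 while buyers want more, so the quantity traded is 2.5 at price 33.
The lost-trades triangle has base Q* - 2.5 = 11.0556 and height equal to the gap between the curves at Q = 2.5, which is 132.5 - 33 = 99.5. DWL = (1/2)(11.0556)(99.5) = 550.0139.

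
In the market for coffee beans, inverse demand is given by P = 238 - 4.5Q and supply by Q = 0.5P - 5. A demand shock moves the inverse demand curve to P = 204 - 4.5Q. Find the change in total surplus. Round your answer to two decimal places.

Rewriting supply in inverse form: P = 10 + 2Q.
Initial equilibrium: Q_0 = 35.0769, P_0 = 80.1538; CS_0 = (1/2)(35.0769)(157.8462) = 2768.3787, PS_0 = (1/2)(35.0769)(70.1538) = 1230.3905.
New equilibrium: 204 - 4.5Q = 10 + 2Q gives Q_1 = 29.8462, P_1 = 69.6923; CS_1 = 2004.284, PS_1 = 890.7929.
Change in total surplus = (2004.284 + 890.7929) - (2768.3787 + 1230.3905) = -1103.6923.

-1103.69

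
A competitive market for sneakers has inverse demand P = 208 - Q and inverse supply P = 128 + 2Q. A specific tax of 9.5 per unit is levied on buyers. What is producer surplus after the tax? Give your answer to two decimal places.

Without the tax, 208 - Q = 128 + 2Q so Q* = 26.6667 and P* = 181.3333.
A tax on buyers shifts demand down by 9.5: (208 - 9.5) - Q = 128 + 2Q, so Q_t = 23.5. Buyers pay P_b = 184.5; sellers receive P_s = P_b - 9.5 = 175.
PS = (1/2)(Q_t)(P_s - 128) = (1/2)(23.5)(47) = 552.25.

552.25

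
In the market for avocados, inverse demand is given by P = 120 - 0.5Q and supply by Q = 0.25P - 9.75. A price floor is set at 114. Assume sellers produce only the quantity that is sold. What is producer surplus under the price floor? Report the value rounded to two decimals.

612.00

Rewriting supply in inverse form: P = 39 + 4Q.
Free-market equilibrium: 120 - 0.5Q = 39 + 4Q gives Q* = 18, P* = 111.
At P = 114, buyers demand (120 - 114)/0.5 = 12 while sellers would supply more, so the quantity traded is 12 at price 114.
The supply price at Q = 12 is 87. PS is the trapezoid between 114 and supply over [0, 12]: (1/2)[(114 - 39) + (114 - 87)](12) = 612.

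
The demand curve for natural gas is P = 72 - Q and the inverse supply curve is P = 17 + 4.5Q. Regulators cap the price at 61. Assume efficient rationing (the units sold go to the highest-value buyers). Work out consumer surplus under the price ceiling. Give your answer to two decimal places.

59.75

Without the control, 72 - Q = 17 + 4.5Q so Q* = 10 and P* = 62.
At the ceiling price 61, quantity supplied is (61 - 17)/4.5 = 9.7778; supply is the short side, so Q = 9.7778 trades at P = 61.
The demand price at Q = 9.7778 is 62.2222. CS is the trapezoid between demand and 61 over [0, 9.7778]: (1/2)[(72 - 61) + (62.2222 - 61)](9.7778) = 59.7531.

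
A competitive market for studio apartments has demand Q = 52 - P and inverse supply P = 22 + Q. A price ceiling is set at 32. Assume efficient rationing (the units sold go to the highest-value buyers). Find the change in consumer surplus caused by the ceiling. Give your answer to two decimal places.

37.50

Rewriting demand in inverse form: P = 52 - Q.
Without the control, 52 - Q = 22 + Q so Q* = 15 and P* = 37.
At the ceiling price 32, quantity supplied is (32 - 22)/1 = 10; supply is the short side, so Q = 10 trades at P = 32.
CS goes from (1/2)(15)(15) = 112.5 to 150 (computed as (52 - 32)(10) - (1/2)(1)(10)^2), a change of 37.5.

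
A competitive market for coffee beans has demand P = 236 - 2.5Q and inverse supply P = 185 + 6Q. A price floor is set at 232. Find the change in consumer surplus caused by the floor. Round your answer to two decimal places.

-41.80

Without the control, 236 - 2.5Q = 185 + 6Q so Q* = 6 and P* = 221.
At the floor price 232, quantity demanded is (236 - 232)/2.5 = 1.6; demand is the short side, so Q = 1.6 trades at P = 232.
CS goes from (1/2)(6)(15) = 45 to 3.2 (computed as (236 - 232)(1.6) - (1/2)(2.5)(1.6)^2), a change of -41.8.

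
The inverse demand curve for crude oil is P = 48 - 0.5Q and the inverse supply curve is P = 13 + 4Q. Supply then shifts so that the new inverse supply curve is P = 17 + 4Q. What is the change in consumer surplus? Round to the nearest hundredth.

-3.26

Initial equilibrium: Q_0 = 7.7778, P_0 = 44.1111; CS_0 = (1/2)(7.7778)(3.8889) = 15.1235, PS_0 = (1/2)(7.7778)(31.1111) = 120.9877.
New equilibrium: 48 - 0.5Q = 17 + 4Q gives Q_1 = 6.8889, P_1 = 44.5556; CS_1 = 11.8642, PS_1 = 94.9136.
Change in consumer surplus = 11.8642 - 15.1235 = -3.2593.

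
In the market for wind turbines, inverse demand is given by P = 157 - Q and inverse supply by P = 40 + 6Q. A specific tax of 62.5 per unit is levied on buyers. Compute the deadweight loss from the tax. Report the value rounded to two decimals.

Without the tax, 157 - Q = 40 + 6Q so Q* = 16.7143 and P* = 140.2857.
With the tax, buyers' net willingness to pay falls by 62.5: (157 - 62.5) - Q = 40 + 6Q, so Q_t = 7.7857. Buyers pay P_b = 149.2143; sellers receive P_s = P_b - 62.5 = 86.7143.
The welfare triangle lost has base Q* - Q_t = 8.9286 and height t = 62.5, so DWL = (1/2)(8.9286)(62.5) = 279.0179.

279.02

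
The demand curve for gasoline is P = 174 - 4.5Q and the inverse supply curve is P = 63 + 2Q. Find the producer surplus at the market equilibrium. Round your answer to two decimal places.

291.62

Equilibrium: 174 - 4.5Q = 63 + 2Q, so Q* = 17.0769 and P* = 97.1538.
PS is the area between P* and the supply curve from 0 to Q*: (1/2)(17.0769)(34.1538) = 291.6213.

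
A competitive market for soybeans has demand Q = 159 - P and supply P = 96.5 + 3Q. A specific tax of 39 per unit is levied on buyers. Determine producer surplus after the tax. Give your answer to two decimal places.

Rewriting demand in inverse form: P = 159 - Q.
Pre-tax equilibrium: 159 - Q = 96.5 + 3Q gives Q* = 15.625, P* = 143.375.
A tax on buyers shifts demand down by 39: (159 - 39) - Q = 96.5 + 3Q, so Q_t = 5.875. Buyers pay P_b = 153.125; sellers receive P_s = P_b - 39 = 114.125.
Producer surplus is the triangle above supply below P_s: (1/2)(5.875)(114.125 - 96.5) = 51.7734.

51.77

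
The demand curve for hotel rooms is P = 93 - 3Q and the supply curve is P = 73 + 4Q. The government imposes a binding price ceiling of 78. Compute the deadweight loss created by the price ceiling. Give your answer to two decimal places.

9.04

Without the control, 93 - 3Q = 73 + 4Q so Q* = 2.8571 and P* = 84.4286.
At P = 78, sellers supply (78 - 73)/4 = 1.25 while buyers want more, so the quantity traded is 1.25 at price 78.
At Q = 1.25 the demand price is 89.25 and the supply price is 78. Deadweight loss is the triangle between the curves from 1.25 to 2.8571: (1/2)(89.25 - 78)(2.8571 - 1.25) = 9.0402.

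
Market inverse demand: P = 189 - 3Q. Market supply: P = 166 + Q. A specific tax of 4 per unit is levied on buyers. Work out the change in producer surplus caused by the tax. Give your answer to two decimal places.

Without the tax, 189 - 3Q = 166 + Q so Q* = 5.75 and P* = 171.75.
A tax on buyers shifts demand down by 4: (189 - 4) - 3Q = 166 + Q, so Q_t = 4.75. Buyers pay P_b = 174.75; sellers receive P_s = P_b - 4 = 170.75.
Producers lose the trapezoid between P_s and P* out to Q_t plus the triangle from Q_t to Q*: change in PS = 11.2812 - 16.5312 = -5.25.

-5.25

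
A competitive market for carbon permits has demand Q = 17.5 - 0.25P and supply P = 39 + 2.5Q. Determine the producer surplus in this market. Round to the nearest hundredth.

Rewriting demand in inverse form: P = 70 - 4Q.
Setting demand equal to supply, 31 = 6.5Q, so Q* = 4.7692 and P* = 50.9231.
The supply curve's price intercept is 39, so PS = (1/2)(Q*)(P* - 39) = (1/2)(4.7692)(11.9231) = 28.432.

28.43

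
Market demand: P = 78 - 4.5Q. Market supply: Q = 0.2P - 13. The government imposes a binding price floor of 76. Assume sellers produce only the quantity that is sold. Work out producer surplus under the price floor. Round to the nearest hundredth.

Rewriting supply in inverse form: P = 65 + 5Q.
Without the control, 78 - 4.5Q = 65 + 5Q so Q* = 1.3684 and P* = 71.8421.
At P = 76, buyers demand (78 - 76)/4.5 = 0.4444 while sellers would supply more, so the quantity traded is 0.4444 at price 76.
The supply price at Q = 0.4444 is 67.2222. PS is the trapezoid between 76 and supply over [0, 0.4444]: (1/2)[(76 - 65) + (76 - 67.2222)](0.4444) = 4.3951.

4.40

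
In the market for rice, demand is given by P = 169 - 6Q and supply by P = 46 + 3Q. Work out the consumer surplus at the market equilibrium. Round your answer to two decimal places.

560.33

Setting demand equal to supply, 123 = 9Q, so Q* = 13.6667 and P* = 87.
CS is the area between the demand curve and P* from 0 to Q*: (1/2)(13.6667)(82) = 560.3333.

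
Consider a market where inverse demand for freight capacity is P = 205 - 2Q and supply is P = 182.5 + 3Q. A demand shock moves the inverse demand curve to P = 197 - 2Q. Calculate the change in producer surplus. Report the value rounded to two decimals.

-17.76

Initial equilibrium: Q_0 = 4.5, P_0 = 196; CS_0 = (1/2)(4.5)(9) = 20.25, PS_0 = (1/2)(4.5)(13.5) = 30.375.
New equilibrium: 197 - 2Q = 182.5 + 3Q gives Q_1 = 2.9, P_1 = 191.2; CS_1 = 8.41, PS_1 = 12.615.
Change in producer surplus = 12.615 - 30.375 = -17.76.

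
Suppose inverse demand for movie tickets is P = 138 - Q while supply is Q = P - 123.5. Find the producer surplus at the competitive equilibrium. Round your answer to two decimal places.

Rewriting supply in inverse form: P = 123.5 + Q.
Setting demand equal to supply, 14.5 = 2Q, so Q* = 7.25 and P* = 130.75.
PS is the area between P* and the supply curve from 0 to Q*: (1/2)(7.25)(7.25) = 26.2812.

26.28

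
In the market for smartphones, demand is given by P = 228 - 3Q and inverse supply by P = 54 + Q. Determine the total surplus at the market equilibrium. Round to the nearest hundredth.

Set 228 - 3Q = 54 + Q, which gives 174 = 4Q, so Q* = 43.5 and P* = 228 - 3(43.5) = 97.5.
Total surplus is the full triangle between the curves from 0 to Q*: (1/2)(43.5)(228 - 54) = 3784.5.

3784.50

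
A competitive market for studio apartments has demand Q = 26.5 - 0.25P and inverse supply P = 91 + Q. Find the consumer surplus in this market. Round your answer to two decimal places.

18.00

Rewriting demand in inverse form: P = 106 - 4Q.
Equilibrium: 106 - 4Q = 91 + Q, so Q* = 3 and P* = 94.
CS is the area between the demand curve and P* from 0 to Q*: (1/2)(3)(12) = 18.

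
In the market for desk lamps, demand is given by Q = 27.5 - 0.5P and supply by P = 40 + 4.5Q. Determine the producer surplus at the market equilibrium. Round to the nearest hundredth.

11.98

Rewriting demand in inverse form: P = 55 - 2Q.
Setting demand equal to supply, 15 = 6.5Q, so Q* = 2.3077 and P* = 50.3846.
The supply curve's price intercept is 40, so PS = (1/2)(Q*)(P* - 40) = (1/2)(2.3077)(10.3846) = 11.9822.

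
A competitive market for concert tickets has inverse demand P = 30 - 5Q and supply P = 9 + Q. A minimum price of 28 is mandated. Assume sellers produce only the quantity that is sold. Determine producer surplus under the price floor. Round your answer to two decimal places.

7.52

Without the control, 30 - 5Q = 9 + Q so Q* = 3.5 and P* = 12.5.
At the floor price 28, quantity demanded is (30 - 28)/5 = 0.4; demand is the short side, so Q = 0.4 trades at P = 28.
The supply price at Q = 0.4 is 9.4. PS is the trapezoid between 28 and supply over [0, 0.4]: (1/2)[(28 - 9) + (28 - 9.4)](0.4) = 7.52.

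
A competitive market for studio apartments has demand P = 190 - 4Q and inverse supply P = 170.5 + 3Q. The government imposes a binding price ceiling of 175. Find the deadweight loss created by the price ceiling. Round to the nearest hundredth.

Without the control, 190 - 4Q = 170.5 + 3Q so Q* = 2.7857 and P* = 178.8571.
At P = 175, sellers supply (175 - 170.5)/3 = 1.5 while buyers want more, so the quantity traded is 1.5 at price 175.
At Q = 1.5 the demand price is 184 and the supply price is 175. Deadweight loss is the triangle between the curves from 1.5 to 2.7857: (1/2)(184 - 175)(2.7857 - 1.5) = 5.7857.

5.79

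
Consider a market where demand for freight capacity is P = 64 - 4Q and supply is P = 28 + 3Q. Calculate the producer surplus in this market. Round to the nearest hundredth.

Setting demand equal to supply, 36 = 7Q, so Q* = 5.1429 and P* = 43.4286.
The supply curve's price intercept is 28, so PS = (1/2)(Q*)(P* - 28) = (1/2)(5.1429)(15.4286) = 39.6735.

39.67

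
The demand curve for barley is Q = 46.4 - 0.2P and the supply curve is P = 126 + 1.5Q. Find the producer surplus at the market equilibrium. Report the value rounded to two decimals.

Rewriting demand in inverse form: P = 232 - 5Q.
Equilibrium: 232 - 5Q = 126 + 1.5Q, so Q* = 16.3077 and P* = 150.4615.
PS is the area between P* and the supply curve from 0 to Q*: (1/2)(16.3077)(24.4615) = 199.4556.

199.46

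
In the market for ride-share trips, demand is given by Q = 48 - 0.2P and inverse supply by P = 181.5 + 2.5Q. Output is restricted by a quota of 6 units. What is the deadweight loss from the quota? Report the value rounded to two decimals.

Rewriting demand in inverse form: P = 240 - 5Q.
Unrestricted equilibrium: Q* = (240 - 181.5)/(5 + 2.5) = 7.8.
At Q = 6 the demand price is 240 - 5(6) = 210 and the supply price is 181.5 + 2.5(6) = 196.5.
Deadweight loss is the triangle between the curves from 6 to 7.8: (1/2)(210 - 196.5)(7.8 - 6) = 12.15.

12.15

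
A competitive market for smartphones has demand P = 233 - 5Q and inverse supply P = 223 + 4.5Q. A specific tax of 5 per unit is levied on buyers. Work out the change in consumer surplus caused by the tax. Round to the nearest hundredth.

-2.08

Pre-tax equilibrium: 233 - 5Q = 223 + 4.5Q gives Q* = 1.0526, P* = 227.7368.
A tax on buyers shifts demand down by 5: (233 - 5) - 5Q = 223 + 4.5Q, so Q_t = 0.5263. Buyers pay P_b = 230.3684; sellers receive P_s = P_b - 5 = 225.3684.
CS falls from (1/2)(1.0526)(5.2632) = 2.7701 to (1/2)(0.5263)(2.6316) = 0.6925, a change of -2.0776.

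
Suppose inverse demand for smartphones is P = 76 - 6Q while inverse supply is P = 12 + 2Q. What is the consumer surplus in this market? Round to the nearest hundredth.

Set 76 - 6Q = 12 + 2Q, which gives 64 = 8Q, so Q* = 8 and P* = 76 - 6(8) = 28.
Consumer surplus is the triangle under demand above P*: (1/2)(8)(76 - 28) = (1/2)(8)(48) = 192.

192.00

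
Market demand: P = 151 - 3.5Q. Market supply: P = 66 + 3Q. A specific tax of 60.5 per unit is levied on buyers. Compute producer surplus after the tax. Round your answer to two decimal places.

21.31

Pre-tax equilibrium: 151 - 3.5Q = 66 + 3Q gives Q* = 13.0769, P* = 105.2308.
A tax on buyers shifts demand down by 60.5: (151 - 60.5) - 3.5Q = 66 + 3Q, so Q_t = 3.7692. Buyers pay P_b = 137.8077; sellers receive P_s = P_b - 60.5 = 77.3077.
Producer surplus is the triangle above supply below P_s: (1/2)(3.7692)(77.3077 - 66) = 21.3107.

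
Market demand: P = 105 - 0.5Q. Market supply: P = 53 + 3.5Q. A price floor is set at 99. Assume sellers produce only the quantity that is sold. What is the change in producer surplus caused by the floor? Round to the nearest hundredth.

Without the control, 105 - 0.5Q = 53 + 3.5Q so Q* = 13 and P* = 98.5.
At the floor price 99, quantity demanded is (105 - 99)/0.5 = 12; demand is the short side, so Q = 12 trades at P = 99.
PS goes from (1/2)(13)(45.5) = 295.75 to 300 (computed as (99 - 53)(12) - (1/2)(3.5)(12)^2), a change of 4.25.

4.25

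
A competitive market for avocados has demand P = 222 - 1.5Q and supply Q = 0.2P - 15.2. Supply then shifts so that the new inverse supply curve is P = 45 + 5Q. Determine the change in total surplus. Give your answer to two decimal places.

770.23

Rewriting supply in inverse form: P = 76 + 5Q.
Initial equilibrium: Q_0 = 22.4615, P_0 = 188.3077; CS_0 = (1/2)(22.4615)(33.6923) = 378.3905, PS_0 = (1/2)(22.4615)(112.3077) = 1261.3018.
New equilibrium: 222 - 1.5Q = 45 + 5Q gives Q_1 = 27.2308, P_1 = 181.1538; CS_1 = 556.1361, PS_1 = 1853.787.
Change in total surplus = (556.1361 + 1853.787) - (378.3905 + 1261.3018) = 770.2308.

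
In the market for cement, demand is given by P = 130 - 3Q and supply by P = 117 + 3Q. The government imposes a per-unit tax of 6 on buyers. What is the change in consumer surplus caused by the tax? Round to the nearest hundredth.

Without the tax, 130 - 3Q = 117 + 3Q so Q* = 2.1667 and P* = 123.5.
A tax on buyers shifts demand down by 6: (130 - 6) - 3Q = 117 + 3Q, so Q_t = 1.1667. Buyers pay P_b = 126.5; sellers receive P_s = P_b - 6 = 120.5.
Consumers lose the trapezoid between P* and P_b out to Q_t plus the triangle from Q_t to Q*: change in CS = 2.0417 - 7.0417 = -5.

-5.00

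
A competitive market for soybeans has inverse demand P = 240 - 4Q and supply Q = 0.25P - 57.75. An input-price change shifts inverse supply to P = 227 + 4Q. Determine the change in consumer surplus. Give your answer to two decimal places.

Rewriting supply in inverse form: P = 231 + 4Q.
Initial equilibrium: Q_0 = 1.125, P_0 = 235.5; CS_0 = (1/2)(1.125)(4.5) = 2.5312, PS_0 = (1/2)(1.125)(4.5) = 2.5312.
New equilibrium: 240 - 4Q = 227 + 4Q gives Q_1 = 1.625, P_1 = 233.5; CS_1 = 5.2812, PS_1 = 5.2812.
Change in consumer surplus = 5.2812 - 2.5312 = 2.75.

2.75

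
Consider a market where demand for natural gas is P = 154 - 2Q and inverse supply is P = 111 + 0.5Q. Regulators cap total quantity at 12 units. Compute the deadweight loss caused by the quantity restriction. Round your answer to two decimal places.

Unrestricted equilibrium: Q* = (154 - 111)/(2 + 0.5) = 17.2.
At Q = 12 the demand price is 154 - 2(12) = 130 and the supply price is 111 + 0.5(12) = 117.
Deadweight loss is the triangle between the curves from 12 to 17.2: (1/2)(130 - 117)(17.2 - 12) = 33.8.

33.80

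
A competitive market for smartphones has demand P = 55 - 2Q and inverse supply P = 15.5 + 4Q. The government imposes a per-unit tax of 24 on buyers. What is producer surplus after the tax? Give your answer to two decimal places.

Pre-tax equilibrium: 55 - 2Q = 15.5 + 4Q gives Q* = 6.5833, P* = 41.8333.
A tax on buyers shifts demand down by 24: (55 - 24) - 2Q = 15.5 + 4Q, so Q_t = 2.5833. Buyers pay P_b = 49.8333; sellers receive P_s = P_b - 24 = 25.8333.
PS = (1/2)(Q_t)(P_s - 15.5) = (1/2)(2.5833)(10.3333) = 13.3472.

13.35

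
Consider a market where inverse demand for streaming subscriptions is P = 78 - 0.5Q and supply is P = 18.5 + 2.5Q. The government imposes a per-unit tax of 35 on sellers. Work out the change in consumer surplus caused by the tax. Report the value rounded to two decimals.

-81.67

Without the tax, 78 - 0.5Q = 18.5 + 2.5Q so Q* = 19.8333 and P* = 68.0833.
With the tax, sellers need 35 more per unit: 78 - 0.5Q = 18.5 + 2.5Q + 35, so Q_t = 8.1667. Buyers pay P_b = 73.9167; sellers receive P_s = P_b - 35 = 38.9167.
CS falls from (1/2)(19.8333)(9.9167) = 98.3403 to (1/2)(8.1667)(4.0833) = 16.6736, a change of -81.6667.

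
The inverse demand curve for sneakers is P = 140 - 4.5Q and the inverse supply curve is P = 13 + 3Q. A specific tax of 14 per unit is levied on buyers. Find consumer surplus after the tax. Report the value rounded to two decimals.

Pre-tax equilibrium: 140 - 4.5Q = 13 + 3Q gives Q* = 16.9333, P* = 63.8.
A tax on buyers shifts demand down by 14: (140 - 14) - 4.5Q = 13 + 3Q, so Q_t = 15.0667. Buyers pay P_b = 72.2; sellers receive P_s = P_b - 14 = 58.2.
Consumer surplus is the triangle under demand above P_b: (1/2)(15.0667)(140 - 72.2) = 510.76.

510.76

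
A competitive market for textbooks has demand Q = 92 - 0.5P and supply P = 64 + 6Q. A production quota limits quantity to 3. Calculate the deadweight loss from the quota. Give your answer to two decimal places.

576.00

Rewriting demand in inverse form: P = 184 - 2Q.
Unrestricted equilibrium: Q* = (184 - 64)/(2 + 6) = 15.
At Q = 3 the demand price is 184 - 2(3) = 178 and the supply price is 64 + 6(3) = 82.
DWL = (1/2)(gap between curves at 3) x (Q* - 3) = (1/2)(96)(12) = 576.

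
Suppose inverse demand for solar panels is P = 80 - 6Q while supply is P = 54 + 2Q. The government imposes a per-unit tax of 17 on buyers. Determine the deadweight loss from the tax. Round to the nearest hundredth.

18.06

Pre-tax equilibrium: 80 - 6Q = 54 + 2Q gives Q* = 3.25, P* = 60.5.
A tax on buyers shifts demand down by 17: (80 - 17) - 6Q = 54 + 2Q, so Q_t = 1.125. Buyers pay P_b = 73.25; sellers receive P_s = P_b - 17 = 56.25.
The welfare triangle lost has base Q* - Q_t = 2.125 and height t = 17, so DWL = (1/2)(2.125)(17) = 18.0625.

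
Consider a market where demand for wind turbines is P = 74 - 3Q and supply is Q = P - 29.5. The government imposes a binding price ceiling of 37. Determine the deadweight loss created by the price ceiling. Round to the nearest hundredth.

26.28

Rewriting supply in inverse form: P = 29.5 + Q.
Without the control, 74 - 3Q = 29.5 + Q so Q* = 11.125 and P* = 40.625.
At P = 37, sellers supply (37 - 29.5)/1 = 7.5 while buyers want more, so the quantity traded is 7.5 at price 37.
At Q = 7.5 the demand price is 51.5 and the supply price is 37. Deadweight loss is the triangle between the curves from 7.5 to 11.125: (1/2)(51.5 - 37)(11.125 - 7.5) = 26.2812.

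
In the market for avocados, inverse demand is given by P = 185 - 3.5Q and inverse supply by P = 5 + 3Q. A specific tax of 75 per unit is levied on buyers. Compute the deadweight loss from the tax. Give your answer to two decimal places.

Without the tax, 185 - 3.5Q = 5 + 3Q so Q* = 27.6923 and P* = 88.0769.
With the tax, buyers' net willingness to pay falls by 75: (185 - 75) - 3.5Q = 5 + 3Q, so Q_t = 16.1538. Buyers pay P_b = 128.4615; sellers receive P_s = P_b - 75 = 53.4615.
The welfare triangle lost has base Q* - Q_t = 11.5385 and height t = 75, so DWL = (1/2)(11.5385)(75) = 432.6923.

432.69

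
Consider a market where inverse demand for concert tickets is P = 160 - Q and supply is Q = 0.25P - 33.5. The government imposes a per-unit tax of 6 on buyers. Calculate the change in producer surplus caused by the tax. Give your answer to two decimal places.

-22.08

Rewriting supply in inverse form: P = 134 + 4Q.
Without the tax, 160 - Q = 134 + 4Q so Q* = 5.2 and P* = 154.8.
With the tax, buyers' net willingness to pay falls by 6: (160 - 6) - Q = 134 + 4Q, so Q_t = 4. Buyers pay P_b = 156; sellers receive P_s = P_b - 6 = 150.
PS falls from (1/2)(5.2)(20.8) = 54.08 to (1/2)(4)(16) = 32, a change of -22.08.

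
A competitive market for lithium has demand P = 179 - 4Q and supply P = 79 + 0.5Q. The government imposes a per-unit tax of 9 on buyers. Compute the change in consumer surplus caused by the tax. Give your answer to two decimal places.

-169.78

Pre-tax equilibrium: 179 - 4Q = 79 + 0.5Q gives Q* = 22.2222, P* = 90.1111.
With the tax, buyers' net willingness to pay falls by 9: (179 - 9) - 4Q = 79 + 0.5Q, so Q_t = 20.2222. Buyers pay P_b = 98.1111; sellers receive P_s = P_b - 9 = 89.1111.
Consumers lose the trapezoid between P* and P_b out to Q_t plus the triangle from Q_t to Q*: change in CS = 817.8765 - 987.6543 = -169.7778.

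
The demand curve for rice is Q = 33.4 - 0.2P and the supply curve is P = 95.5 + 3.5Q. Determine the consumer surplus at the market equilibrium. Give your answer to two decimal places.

Rewriting demand in inverse form: P = 167 - 5Q.
Setting demand equal to supply, 71.5 = 8.5Q, so Q* = 8.4118 and P* = 124.9412.
CS is the area between the demand curve and P* from 0 to Q*: (1/2)(8.4118)(42.0588) = 176.8945.

176.89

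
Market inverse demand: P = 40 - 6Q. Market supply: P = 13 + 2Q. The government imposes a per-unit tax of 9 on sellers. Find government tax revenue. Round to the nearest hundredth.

20.25

Without the tax, 40 - 6Q = 13 + 2Q so Q* = 3.375 and P* = 19.75.
A tax on sellers shifts supply up by 9: 40 - 6Q = 13 + 2Q + 9, so Q_t = 2.25. Buyers pay P_b = 26.5; sellers receive P_s = P_b - 9 = 17.5.
Tax revenue = t x Q_t = 9 x 2.25 = 20.25.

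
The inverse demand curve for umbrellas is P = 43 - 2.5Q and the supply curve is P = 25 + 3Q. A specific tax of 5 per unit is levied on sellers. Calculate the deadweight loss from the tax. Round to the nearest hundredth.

2.27

Pre-tax equilibrium: 43 - 2.5Q = 25 + 3Q gives Q* = 3.2727, P* = 34.8182.
With the tax, sellers need 5 more per unit: 43 - 2.5Q = 25 + 3Q + 5, so Q_t = 2.3636. Buyers pay P_b = 37.0909; sellers receive P_s = P_b - 5 = 32.0909.
The welfare triangle lost has base Q* - Q_t = 0.9091 and height t = 5, so DWL = (1/2)(0.9091)(5) = 2.2727.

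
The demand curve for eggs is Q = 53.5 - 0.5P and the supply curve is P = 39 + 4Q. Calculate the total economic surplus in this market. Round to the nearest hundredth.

Rewriting demand in inverse form: P = 107 - 2Q.
Set 107 - 2Q = 39 + 4Q, which gives 68 = 6Q, so Q* = 11.3333 and P* = 107 - 2(11.3333) = 84.3333.
CS = (1/2)(11.3333)(22.6667) = 128.4444 and PS = (1/2)(11.3333)(45.3333) = 256.8889, so total surplus = 385.3333.

385.33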